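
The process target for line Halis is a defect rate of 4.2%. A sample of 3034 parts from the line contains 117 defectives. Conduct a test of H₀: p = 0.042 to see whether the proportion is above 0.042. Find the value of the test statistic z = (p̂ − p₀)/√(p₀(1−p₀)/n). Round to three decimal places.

p̂ = 117/3034 ≈ 0.038563.
SE = √(p₀(1−p₀)/n) = √(0.040236/3034) = 0.003642.
z = (0.038563 − 0.042)/0.003642 = -0.003437/0.003642 = -0.944.

z = -0.944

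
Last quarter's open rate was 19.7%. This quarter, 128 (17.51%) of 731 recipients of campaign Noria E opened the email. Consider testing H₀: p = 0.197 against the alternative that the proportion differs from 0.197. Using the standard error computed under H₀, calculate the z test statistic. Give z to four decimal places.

z = -1.4885

p̂ = 128/731 ≈ 0.175103.
Under H₀, SE = √(0.197·0.803/731) = √(0.000216404) = 0.014711.
z = (0.175103 − 0.197)/0.014711 = -0.021897/0.014711 = -1.4885.
Two-sided p-value ≈ 2·Φ(−1.489) = 0.1366.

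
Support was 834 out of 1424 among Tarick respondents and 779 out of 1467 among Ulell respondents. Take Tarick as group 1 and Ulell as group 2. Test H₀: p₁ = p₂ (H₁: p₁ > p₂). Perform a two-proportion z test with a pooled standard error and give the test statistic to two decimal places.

p̂₁ = 834/1424 ≈ 0.5857, p̂₂ = 779/1467 ≈ 0.5310.
Pooled p̂ = (834+779)/(1424+1467) = 1613/2891 = 0.5579.
SE = √(0.246643 × 0.00138391) = 0.0185.
z = (0.5857 − 0.5310)/0.0185 = 0.0547/0.0185 = 2.96.
p-value = P(Z > 2.958) ≈ 0.0015.

z = 2.96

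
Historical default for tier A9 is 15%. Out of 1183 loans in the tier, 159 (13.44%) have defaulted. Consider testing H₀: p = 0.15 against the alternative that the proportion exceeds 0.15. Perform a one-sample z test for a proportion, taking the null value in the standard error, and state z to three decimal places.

p̂ = 159/1183 ≈ 0.134404.
Standard error under H₀: √(0.15×0.85/1183) = 0.010382.
z = (0.134404 − 0.15)/0.010382 = -0.015596/0.010382 = -1.502.
p-value = P(Z > -1.502) ≈ 0.9335.

z = -1.502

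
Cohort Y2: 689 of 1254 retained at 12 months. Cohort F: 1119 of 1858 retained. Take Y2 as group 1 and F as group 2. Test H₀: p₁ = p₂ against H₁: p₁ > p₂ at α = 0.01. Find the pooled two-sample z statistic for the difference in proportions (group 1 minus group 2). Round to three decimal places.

z = -2.929

p̂₁ = 689/1254 ≈ 0.549442, p̂₂ = 1119/1858 ≈ 0.602260.
Pooled p̂ = (689+1119)/(1254+1858) = 1808/3112 = 0.580977.
SE = √(0.243443 × 0.00133566) = 0.018032.
z = (0.549442 − 0.602260)/0.018032 = -0.052818/0.018032 = -2.929.
p-value = P(Z > -2.929) ≈ 0.9983, so at α = 0.01 we fail to reject H₀.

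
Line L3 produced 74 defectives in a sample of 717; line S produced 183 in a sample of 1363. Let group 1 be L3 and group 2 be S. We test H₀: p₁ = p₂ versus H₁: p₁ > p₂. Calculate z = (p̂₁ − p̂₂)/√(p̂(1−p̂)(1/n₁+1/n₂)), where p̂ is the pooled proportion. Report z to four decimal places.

p̂₁ = 74/717 ≈ 0.103208, p̂₂ = 183/1363 ≈ 0.134263.
Pooled p̂ = (74+183)/(717+1363) = 257/2080 = 0.123558.
SE = √(0.108291 × 0.00212838) = 0.015182.
z = (0.103208 − 0.134263)/0.015182 = -0.031055/0.015182 = -2.0455.

z = -2.0455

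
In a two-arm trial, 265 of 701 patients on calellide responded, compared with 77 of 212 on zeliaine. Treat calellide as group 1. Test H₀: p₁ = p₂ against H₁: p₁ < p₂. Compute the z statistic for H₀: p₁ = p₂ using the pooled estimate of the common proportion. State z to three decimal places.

z = 0.391

p̂₁ = 265/701 ≈ 0.37803, p̂₂ = 77/212 ≈ 0.36321.
Pooled p̂ = (265+77)/(701+212) = 342/913 = 0.37459.
SE = √(p̂(1−p̂)(1/n₁+1/n₂)) = √(0.37459·0.62541·0.00614351) = √(0.00143925) = 0.03794.
z = (0.37803 − 0.36321)/0.03794 = 0.01482/0.03794 = 0.391.
p-value = P(Z < 0.391) ≈ 0.6520.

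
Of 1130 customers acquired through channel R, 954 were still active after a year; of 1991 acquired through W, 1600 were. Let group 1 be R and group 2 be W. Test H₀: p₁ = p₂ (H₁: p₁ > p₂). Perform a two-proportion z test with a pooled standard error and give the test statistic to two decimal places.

z = 2.83

p̂₁ = 954/1130 ≈ 0.84425, p̂₂ = 1600/1991 ≈ 0.80362.
Pooled p̂ = (954+1600)/(1130+1991) = 2554/3121 = 0.81833.
SE = √(p̂(1−p̂)(1/n₁+1/n₂)) = √(0.81833·0.18167·0.00138722) = √(0.000206234) = 0.01436.
z = (0.84425 − 0.80362)/0.01436 = 0.04063/0.01436 = 2.83.
p-value = P(Z > 2.829) ≈ 0.0023.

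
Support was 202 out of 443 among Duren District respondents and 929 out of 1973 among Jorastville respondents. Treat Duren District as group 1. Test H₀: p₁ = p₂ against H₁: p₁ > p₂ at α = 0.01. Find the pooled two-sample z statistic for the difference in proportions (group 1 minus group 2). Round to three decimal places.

p̂₁ = 202/443 = 0.45598, p̂₂ = 929/1973 = 0.47086.
Pooled p̂ = (202+929)/(443+1973) = 1131/2416 = 0.46813.
SE = √(p̂(1−p̂)(1/n₁+1/n₂)) = √(0.46813·0.53187·0.00276418) = √(0.000688237) = 0.02623.
z = (0.45598 − 0.47086)/0.02623 = -0.01488/0.02623 = -0.567.
p-value = P(Z > -0.567) ≈ 0.7146, so at α = 0.01 we fail to reject H₀.

z = -0.567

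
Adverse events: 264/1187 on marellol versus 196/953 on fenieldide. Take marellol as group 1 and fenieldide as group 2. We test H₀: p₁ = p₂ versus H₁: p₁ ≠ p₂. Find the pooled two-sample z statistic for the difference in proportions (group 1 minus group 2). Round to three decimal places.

p̂₁ = 264/1187 ≈ 0.22241, p̂₂ = 196/953 ≈ 0.20567.
Pooled p̂ = (264+196)/(1187+953) = 460/2140 = 0.21495.
SE = √(p̂(1−p̂)(1/n₁+1/n₂)) = √(0.21495·0.78505·0.00189178) = √(0.000319234) = 0.01787.
z = (0.22241 − 0.20567)/0.01787 = 0.01674/0.01787 = 0.937.

z = 0.937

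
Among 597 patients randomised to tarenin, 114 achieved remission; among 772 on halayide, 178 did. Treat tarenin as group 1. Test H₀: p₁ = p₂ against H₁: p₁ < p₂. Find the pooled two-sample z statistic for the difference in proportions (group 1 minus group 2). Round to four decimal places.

p̂₁ = 114/597 = 0.190955, p̂₂ = 178/772 = 0.230570.
Pooled p̂ = (114+178)/(597+772) = 292/1369 = 0.213294.
SE = √(0.1678 × 0.00297038) = 0.022326.
z = (0.190955 − 0.230570)/0.022326 = -0.039615/0.022326 = -1.7744.

z = -1.7744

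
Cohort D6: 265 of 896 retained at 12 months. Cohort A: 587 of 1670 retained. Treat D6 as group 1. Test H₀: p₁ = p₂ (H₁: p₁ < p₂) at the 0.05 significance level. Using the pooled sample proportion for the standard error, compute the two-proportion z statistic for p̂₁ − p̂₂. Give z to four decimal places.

p̂₁ = 265/896 ≈ 0.2957589, p̂₂ = 587/1670 ≈ 0.3514970.
Pooled p̂ = (265+587)/(896+1670) = 852/2566 = 0.3320343.
SE = √(0.221788 × 0.00171487) = 0.0195022.
z = (0.2957589 − 0.3514970)/0.0195022 = -0.0557381/0.0195022 = -2.8580.
p-value = P(Z < -2.858) ≈ 0.0021; since p < α = 0.05, reject H₀.

z = -2.8580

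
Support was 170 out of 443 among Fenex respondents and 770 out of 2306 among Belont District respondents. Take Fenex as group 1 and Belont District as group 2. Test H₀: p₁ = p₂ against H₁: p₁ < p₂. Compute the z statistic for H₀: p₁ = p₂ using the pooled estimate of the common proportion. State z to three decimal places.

z = 2.025

p̂₁ = 170/443 ≈ 0.38375, p̂₂ = 770/2306 ≈ 0.33391.
Pooled p̂ = (170+770)/(443+2306) = 940/2749 = 0.34194.
SE = √(p̂(1−p̂)(1/n₁+1/n₂)) = √(0.34194·0.65806·0.00269099) = √(0.00060552) = 0.02461.
z = (0.38375 − 0.33391)/0.02461 = 0.04984/0.02461 = 2.025.
p-value = P(Z < 2.025) ≈ 0.9786.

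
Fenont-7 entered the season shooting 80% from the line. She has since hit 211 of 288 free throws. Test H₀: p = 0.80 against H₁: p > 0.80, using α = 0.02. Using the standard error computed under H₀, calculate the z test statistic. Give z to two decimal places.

z = -2.86

p̂ = 211/288 ≈ 0.7326.
Standard error under H₀: √(0.8×0.2/288) = 0.0236.
z = (0.7326 − 0.8)/0.0236 = -0.0674/0.0236 = -2.86.
p-value = P(Z > -2.858) ≈ 0.9979, so at α = 0.02 we fail to reject H₀.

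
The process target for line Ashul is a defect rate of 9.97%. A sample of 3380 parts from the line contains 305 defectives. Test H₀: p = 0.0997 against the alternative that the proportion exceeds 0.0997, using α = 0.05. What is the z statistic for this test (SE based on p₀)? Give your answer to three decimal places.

z = -1.836

p̂ = 305/3380 = 0.090237.
Standard error under H₀: √(0.0997×0.9003/3380) = 0.005153.
z = (0.090237 − 0.0997)/0.005153 = -0.009463/0.005153 = -1.836.
p-value = P(Z > -1.836) ≈ 0.9668. With α = 0.05, fail to reject H₀.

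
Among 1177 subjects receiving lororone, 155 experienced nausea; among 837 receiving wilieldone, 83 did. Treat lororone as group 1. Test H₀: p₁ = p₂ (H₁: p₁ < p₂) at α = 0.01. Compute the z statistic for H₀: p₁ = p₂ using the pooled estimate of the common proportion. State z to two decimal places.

p̂₁ = 155/1177 ≈ 0.1317, p̂₂ = 83/837 ≈ 0.0992.
Pooled p̂ = (155+83)/(1177+837) = 238/2014 = 0.1182.
SE = √(0.104208 × 0.00204436) = 0.0146.
z = (0.1317 − 0.0992)/0.0146 = 0.0325/0.0146 = 2.23.
p-value = P(Z < 2.229) ≈ 0.9871, so at α = 0.01 we fail to reject H₀.

z = 2.23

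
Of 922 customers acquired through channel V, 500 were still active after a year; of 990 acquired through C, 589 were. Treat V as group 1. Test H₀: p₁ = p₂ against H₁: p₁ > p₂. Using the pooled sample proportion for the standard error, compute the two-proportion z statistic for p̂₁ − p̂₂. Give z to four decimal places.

p̂₁ = 500/922 = 0.5422993, p̂₂ = 589/990 = 0.5949495.
Pooled p̂ = (500+589)/(922+990) = 1089/1912 = 0.5695607.
SE = √(p̂(1−p̂)(1/n₁+1/n₂)) = √(0.5695607·0.4304393·0.0020947) = √(0.000513539) = 0.0226614.
z = (0.5422993 − 0.5949495)/0.0226614 = -0.0526502/0.0226614 = -2.3233.

z = -2.3233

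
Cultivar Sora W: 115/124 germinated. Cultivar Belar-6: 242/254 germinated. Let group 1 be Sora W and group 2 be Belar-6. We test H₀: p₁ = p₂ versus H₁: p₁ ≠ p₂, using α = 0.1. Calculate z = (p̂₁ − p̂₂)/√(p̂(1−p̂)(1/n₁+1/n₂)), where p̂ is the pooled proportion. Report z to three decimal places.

p̂₁ = 115/124 = 0.92742, p̂₂ = 242/254 = 0.95276.
Pooled p̂ = (115+242)/(124+254) = 357/378 = 0.94444.
SE = √(p̂(1−p̂)(1/n₁+1/n₂)) = √(0.94444·0.05556·0.0120015) = √(0.00062971) = 0.02509.
z = (0.92742 − 0.95276)/0.02509 = -0.02534/0.02509 = -1.010.
p-value = 2·P(Z > 1.010) ≈ 0.3127. With α = 0.1, fail to reject H₀.

z = -1.010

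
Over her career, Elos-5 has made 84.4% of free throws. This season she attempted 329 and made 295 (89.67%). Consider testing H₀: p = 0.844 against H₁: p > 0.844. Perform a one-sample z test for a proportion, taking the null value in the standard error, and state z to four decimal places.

p̂ = 295/329 = 0.896657.
SE = √(p₀(1−p₀)/n) = √(0.13166/329) = 0.020005.
z = (0.896657 − 0.844)/0.020005 = 0.052657/0.020005 = 2.6322.

z = 2.6322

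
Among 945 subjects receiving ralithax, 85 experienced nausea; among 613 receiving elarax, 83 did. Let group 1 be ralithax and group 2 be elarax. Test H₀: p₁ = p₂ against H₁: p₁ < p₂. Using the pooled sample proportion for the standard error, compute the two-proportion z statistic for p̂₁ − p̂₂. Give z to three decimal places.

z = -2.826

p̂₁ = 85/945 = 0.089947, p̂₂ = 83/613 = 0.135400.
Pooled p̂ = (85+83)/(945+613) = 168/1558 = 0.107831.
SE = √(0.0962031 × 0.00268952) = 0.016085.
z = (0.089947 − 0.135400)/0.016085 = -0.045453/0.016085 = -2.826.
p-value = P(Z < -2.826) ≈ 0.0024.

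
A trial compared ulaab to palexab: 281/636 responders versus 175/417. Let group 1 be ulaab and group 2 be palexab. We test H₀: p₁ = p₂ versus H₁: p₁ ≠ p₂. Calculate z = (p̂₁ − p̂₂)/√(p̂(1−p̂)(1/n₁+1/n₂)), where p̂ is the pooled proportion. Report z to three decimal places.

p̂₁ = 281/636 ≈ 0.44182, p̂₂ = 175/417 ≈ 0.41966.
Pooled p̂ = (281+175)/(636+417) = 456/1053 = 0.43305.
SE = √(0.245517 × 0.00397041) = 0.03122.
z = (0.44182 − 0.41966)/0.03122 = 0.02216/0.03122 = 0.710.
Two-sided p-value ≈ 2·Φ(−0.710) = 0.4779.

z = 0.710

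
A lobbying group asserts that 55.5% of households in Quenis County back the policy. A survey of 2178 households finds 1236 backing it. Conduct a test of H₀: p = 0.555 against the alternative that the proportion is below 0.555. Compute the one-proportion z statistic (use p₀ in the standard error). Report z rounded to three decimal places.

p̂ = 1236/2178 = 0.56749.
SE = √(p₀(1−p₀)/n) = √(0.24698/2178) = 0.01065.
z = (0.56749 − 0.555)/0.01065 = 0.01249/0.01065 = 1.173.

z = 1.173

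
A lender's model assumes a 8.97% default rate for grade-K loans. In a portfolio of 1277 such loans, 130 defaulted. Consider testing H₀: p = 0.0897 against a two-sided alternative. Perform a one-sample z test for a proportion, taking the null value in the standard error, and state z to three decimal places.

p̂ = 130/1277 = 0.101801.
Under H₀, SE = √(0.0897·0.9103/1277) = √(6.3942e-05) = 0.007996.
z = (0.101801 − 0.0897)/0.007996 = 0.012101/0.007996 = 1.513.

z = 1.513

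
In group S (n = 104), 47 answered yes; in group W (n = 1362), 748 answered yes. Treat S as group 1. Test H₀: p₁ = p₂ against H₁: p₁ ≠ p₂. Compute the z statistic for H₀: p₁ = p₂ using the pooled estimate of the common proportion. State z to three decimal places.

z = -1.919

p̂₁ = 47/104 ≈ 0.45192, p̂₂ = 748/1362 ≈ 0.54919.
Pooled p̂ = (47+748)/(104+1362) = 795/1466 = 0.54229.
SE = √(0.248211 × 0.0103496) = 0.05068.
z = (0.45192 − 0.54919)/0.05068 = -0.09727/0.05068 = -1.919.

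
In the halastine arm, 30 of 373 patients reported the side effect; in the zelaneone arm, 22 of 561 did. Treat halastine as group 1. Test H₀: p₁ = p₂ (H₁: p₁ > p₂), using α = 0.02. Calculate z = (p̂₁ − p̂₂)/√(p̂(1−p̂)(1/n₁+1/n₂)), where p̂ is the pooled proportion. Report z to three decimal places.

z = 2.690

p̂₁ = 30/373 = 0.08043, p̂₂ = 22/561 = 0.03922.
Pooled p̂ = (30+22)/(373+561) = 52/934 = 0.05567.
SE = √(0.0525749 × 0.0044635) = 0.01532.
z = (0.08043 − 0.03922)/0.01532 = 0.04121/0.01532 = 2.690.
p-value = P(Z > 2.690) ≈ 0.0036, so at α = 0.02 we reject H₀.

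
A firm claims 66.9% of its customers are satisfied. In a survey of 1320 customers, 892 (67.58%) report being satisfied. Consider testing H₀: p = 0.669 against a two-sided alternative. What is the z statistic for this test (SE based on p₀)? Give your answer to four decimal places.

z = 0.5217

p̂ = 892/1320 ≈ 0.6757576.
Standard error under H₀: √(0.669×0.331/1320) = 0.0129521.
z = (0.6757576 − 0.669)/0.0129521 = 0.0067576/0.0129521 = 0.5217.
Two-sided p-value ≈ 2·Φ(−0.522) = 0.6019.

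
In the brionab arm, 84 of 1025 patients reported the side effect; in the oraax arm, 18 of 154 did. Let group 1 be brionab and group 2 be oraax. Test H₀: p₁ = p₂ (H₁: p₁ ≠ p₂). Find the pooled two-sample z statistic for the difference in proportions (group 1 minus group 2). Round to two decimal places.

z = -1.44

p̂₁ = 84/1025 = 0.0820, p̂₂ = 18/154 = 0.1169.
Pooled p̂ = (84+18)/(1025+154) = 102/1179 = 0.0865.
SE = √(0.0790293 × 0.00746912) = 0.0243.
z = (0.0820 − 0.1169)/0.0243 = -0.0349/0.0243 = -1.44.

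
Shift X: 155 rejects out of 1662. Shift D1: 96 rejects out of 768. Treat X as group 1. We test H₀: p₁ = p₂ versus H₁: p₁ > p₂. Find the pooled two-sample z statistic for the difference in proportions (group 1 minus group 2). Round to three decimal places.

p̂₁ = 155/1662 = 0.09326, p̂₂ = 96/768 = 0.12500.
Pooled p̂ = (155+96)/(1662+768) = 251/2430 = 0.10329.
SE = √(p̂(1−p̂)(1/n₁+1/n₂)) = √(0.10329·0.89671·0.00190377) = √(0.000176333) = 0.01328.
z = (0.09326 − 0.12500)/0.01328 = -0.03174/0.01328 = -2.390.

z = -2.390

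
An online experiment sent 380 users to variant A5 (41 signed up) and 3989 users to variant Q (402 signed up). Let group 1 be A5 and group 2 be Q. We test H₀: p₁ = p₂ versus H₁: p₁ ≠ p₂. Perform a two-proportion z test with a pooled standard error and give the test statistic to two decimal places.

z = 0.44

p̂₁ = 41/380 = 0.1079, p̂₂ = 402/3989 = 0.1008.
Pooled p̂ = (41+402)/(380+3989) = 443/4369 = 0.1014.
SE = √(p̂(1−p̂)(1/n₁+1/n₂)) = √(0.1014·0.8986·0.00288227) = √(0.000262618) = 0.0162.
z = (0.1079 − 0.1008)/0.0162 = 0.0071/0.0162 = 0.44.
p-value = 2·P(Z > 0.439) ≈ 0.6605.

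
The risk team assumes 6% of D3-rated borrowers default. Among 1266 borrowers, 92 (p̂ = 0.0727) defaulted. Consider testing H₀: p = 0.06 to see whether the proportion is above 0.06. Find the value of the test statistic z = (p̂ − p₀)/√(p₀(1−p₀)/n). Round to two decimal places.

p̂ = 92/1266 = 0.0727.
Under H₀, SE = √(0.06·0.94/1266) = √(4.45498e-05) = 0.0067.
z = (0.0727 − 0.06)/0.0067 = 0.0127/0.0067 = 1.90.

z = 1.90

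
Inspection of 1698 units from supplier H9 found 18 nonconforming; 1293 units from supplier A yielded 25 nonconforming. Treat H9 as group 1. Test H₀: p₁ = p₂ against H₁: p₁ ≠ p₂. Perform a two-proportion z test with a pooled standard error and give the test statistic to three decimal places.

z = -1.988

p̂₁ = 18/1698 ≈ 0.010601, p̂₂ = 25/1293 ≈ 0.019335.
Pooled p̂ = (18+25)/(1698+1293) = 43/2991 = 0.014376.
SE = √(0.0141698 × 0.00136232) = 0.004394.
z = (0.010601 − 0.019335)/0.004394 = -0.008734/0.004394 = -1.988.
p-value = 2·P(Z > 1.988) ≈ 0.0468.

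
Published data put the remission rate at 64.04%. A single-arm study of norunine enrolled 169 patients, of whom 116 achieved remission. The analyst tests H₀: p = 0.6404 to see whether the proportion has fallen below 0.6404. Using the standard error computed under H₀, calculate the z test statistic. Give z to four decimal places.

p̂ = 116/169 ≈ 0.686391.
Under H₀, SE = √(0.6404·0.3596/169) = √(0.00136265) = 0.036914.
z = (0.686391 − 0.6404)/0.036914 = 0.045991/0.036914 = 1.2459.
p-value = P(Z < 1.246) ≈ 0.8936.

z = 1.2459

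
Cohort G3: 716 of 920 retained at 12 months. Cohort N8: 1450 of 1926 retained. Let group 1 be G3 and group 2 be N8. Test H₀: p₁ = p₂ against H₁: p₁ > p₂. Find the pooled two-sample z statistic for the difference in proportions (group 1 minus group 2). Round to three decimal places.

z = 1.487

p̂₁ = 716/920 ≈ 0.778261, p̂₂ = 1450/1926 ≈ 0.752856.
Pooled p̂ = (716+1450)/(920+1926) = 2166/2846 = 0.761068.
SE = √(p̂(1−p̂)(1/n₁+1/n₂)) = √(0.761068·0.238932·0.00160617) = √(0.000292071) = 0.017090.
z = (0.778261 − 0.752856)/0.017090 = 0.025405/0.017090 = 1.487.
p-value = P(Z > 1.487) ≈ 0.0686.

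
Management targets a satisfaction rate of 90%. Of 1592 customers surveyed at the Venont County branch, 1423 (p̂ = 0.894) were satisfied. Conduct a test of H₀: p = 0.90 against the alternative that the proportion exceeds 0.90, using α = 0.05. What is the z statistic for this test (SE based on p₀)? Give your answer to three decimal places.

p̂ = 1423/1592 = 0.89384.
Under H₀, SE = √(0.9·0.1/1592) = √(5.65327e-05) = 0.00752.
z = (0.89384 − 0.9)/0.00752 = -0.00616/0.00752 = -0.819.
p-value = P(Z > -0.819) ≈ 0.7935. With α = 0.05, fail to reject H₀.

z = -0.819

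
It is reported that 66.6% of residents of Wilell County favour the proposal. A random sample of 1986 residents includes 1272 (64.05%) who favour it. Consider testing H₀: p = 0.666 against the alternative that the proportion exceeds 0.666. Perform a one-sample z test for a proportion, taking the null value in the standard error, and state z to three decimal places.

z = -2.411

p̂ = 1272/1986 ≈ 0.640483.
Under H₀, SE = √(0.666·0.334/1986) = √(0.000112006) = 0.010583.
z = (0.640483 − 0.666)/0.010583 = -0.025517/0.010583 = -2.411.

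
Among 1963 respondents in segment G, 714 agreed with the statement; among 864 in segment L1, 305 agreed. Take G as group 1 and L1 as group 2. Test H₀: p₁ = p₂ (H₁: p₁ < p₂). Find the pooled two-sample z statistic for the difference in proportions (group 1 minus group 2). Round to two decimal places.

p̂₁ = 714/1963 ≈ 0.3637, p̂₂ = 305/864 ≈ 0.3530.
Pooled p̂ = (714+305)/(1963+864) = 1019/2827 = 0.3605.
SE = √(0.230527 × 0.00166683) = 0.0196.
z = (0.3637 − 0.3530)/0.0196 = 0.0107/0.0196 = 0.55.

z = 0.55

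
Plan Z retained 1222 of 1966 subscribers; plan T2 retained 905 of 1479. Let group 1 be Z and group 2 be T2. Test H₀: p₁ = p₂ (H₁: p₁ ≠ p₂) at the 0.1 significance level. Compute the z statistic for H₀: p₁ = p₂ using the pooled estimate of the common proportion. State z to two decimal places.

p̂₁ = 1222/1966 ≈ 0.6216, p̂₂ = 905/1479 ≈ 0.6119.
Pooled p̂ = (1222+905)/(1966+1479) = 2127/3445 = 0.6174.
SE = √(0.236213 × 0.00118478) = 0.0167.
z = (0.6216 − 0.6119)/0.0167 = 0.0097/0.0167 = 0.58.
Two-sided p-value ≈ 2·Φ(−0.578) = 0.5634. With α = 0.1, fail to reject H₀.

z = 0.58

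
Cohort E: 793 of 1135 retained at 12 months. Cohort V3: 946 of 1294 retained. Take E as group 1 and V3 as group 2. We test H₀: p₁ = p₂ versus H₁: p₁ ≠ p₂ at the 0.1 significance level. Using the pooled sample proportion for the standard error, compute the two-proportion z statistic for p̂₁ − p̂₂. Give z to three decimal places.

z = -1.766

p̂₁ = 793/1135 ≈ 0.69868, p̂₂ = 946/1294 ≈ 0.73107.
Pooled p̂ = (793+946)/(1135+1294) = 1739/2429 = 0.71593.
SE = √(p̂(1−p̂)(1/n₁+1/n₂)) = √(0.71593·0.28407·0.00165385) = √(0.00033635) = 0.01834.
z = (0.69868 − 0.73107)/0.01834 = -0.03239/0.01834 = -1.766.
p-value = 2·P(Z > 1.766) ≈ 0.0774; since p < α = 0.1, reject H₀.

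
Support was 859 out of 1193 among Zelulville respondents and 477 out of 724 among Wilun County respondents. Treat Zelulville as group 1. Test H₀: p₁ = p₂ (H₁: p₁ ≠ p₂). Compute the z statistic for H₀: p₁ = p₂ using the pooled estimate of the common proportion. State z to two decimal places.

z = 2.83

p̂₁ = 859/1193 ≈ 0.72003, p̂₂ = 477/724 ≈ 0.65884.
Pooled p̂ = (859+477)/(1193+724) = 1336/1917 = 0.69692.
SE = √(p̂(1−p̂)(1/n₁+1/n₂)) = √(0.69692·0.30308·0.00221944) = √(0.000468793) = 0.02165.
z = (0.72003 − 0.65884)/0.02165 = 0.06119/0.02165 = 2.83.
Two-sided p-value ≈ 2·Φ(−2.826) = 0.0047.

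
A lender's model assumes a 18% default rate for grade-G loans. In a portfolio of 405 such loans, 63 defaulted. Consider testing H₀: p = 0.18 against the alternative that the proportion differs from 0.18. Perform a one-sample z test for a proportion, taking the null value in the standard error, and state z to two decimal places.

p̂ = 63/405 ≈ 0.1556.
SE = √(p₀(1−p₀)/n) = √(0.1476/405) = 0.0191.
z = (0.1556 − 0.18)/0.0191 = -0.0244/0.0191 = -1.28.
p-value = 2·P(Z > 1.280) ≈ 0.2004.

z = -1.28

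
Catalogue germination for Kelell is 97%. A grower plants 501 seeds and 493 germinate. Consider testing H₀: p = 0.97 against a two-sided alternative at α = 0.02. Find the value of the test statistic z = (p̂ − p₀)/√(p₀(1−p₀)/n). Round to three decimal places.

p̂ = 493/501 = 0.98403.
Under H₀, SE = √(0.97·0.03/501) = √(5.80838e-05) = 0.00762.
z = (0.98403 − 0.97)/0.00762 = 0.01403/0.00762 = 1.841.
Two-sided p-value ≈ 2·Φ(−1.841) = 0.0656, so at α = 0.02 we fail to reject H₀.

z = 1.841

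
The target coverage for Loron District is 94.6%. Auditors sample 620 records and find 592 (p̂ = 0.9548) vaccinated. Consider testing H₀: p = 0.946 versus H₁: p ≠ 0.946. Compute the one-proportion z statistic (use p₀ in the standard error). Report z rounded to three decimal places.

p̂ = 592/620 = 0.95484.
Standard error under H₀: √(0.946×0.054/620) = 0.00908.
z = (0.95484 − 0.946)/0.00908 = 0.00884/0.00908 = 0.974.
Two-sided p-value ≈ 2·Φ(−0.974) = 0.3302.

z = 0.974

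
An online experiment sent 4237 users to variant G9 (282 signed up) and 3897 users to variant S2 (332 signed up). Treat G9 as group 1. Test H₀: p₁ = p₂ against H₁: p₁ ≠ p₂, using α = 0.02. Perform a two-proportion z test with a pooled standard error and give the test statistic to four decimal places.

p̂₁ = 282/4237 ≈ 0.0665565, p̂₂ = 332/3897 ≈ 0.0851937.
Pooled p̂ = (282+332)/(4237+3897) = 614/8134 = 0.0754856.
SE = √(p̂(1−p̂)(1/n₁+1/n₂)) = √(0.0754856·0.9245144·0.000492624) = √(3.4379e-05) = 0.0058634.
z = (0.0665565 − 0.0851937)/0.0058634 = -0.0186372/0.0058634 = -3.1786.
p-value = 2·P(Z > 3.179) ≈ 0.0015, so at α = 0.02 we reject H₀.

z = -3.1786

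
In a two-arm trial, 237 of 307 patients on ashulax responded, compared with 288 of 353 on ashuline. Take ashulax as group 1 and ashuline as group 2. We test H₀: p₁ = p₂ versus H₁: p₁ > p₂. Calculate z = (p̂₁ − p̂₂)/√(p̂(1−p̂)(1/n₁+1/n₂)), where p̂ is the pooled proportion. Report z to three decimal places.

z = -1.394

p̂₁ = 237/307 ≈ 0.77199, p̂₂ = 288/353 ≈ 0.81586.
Pooled p̂ = (237+288)/(307+353) = 525/660 = 0.79545.
SE = √(0.162707 × 0.00609019) = 0.03148.
z = (0.77199 − 0.81586)/0.03148 = -0.04387/0.03148 = -1.394.
p-value = P(Z > -1.394) ≈ 0.9183.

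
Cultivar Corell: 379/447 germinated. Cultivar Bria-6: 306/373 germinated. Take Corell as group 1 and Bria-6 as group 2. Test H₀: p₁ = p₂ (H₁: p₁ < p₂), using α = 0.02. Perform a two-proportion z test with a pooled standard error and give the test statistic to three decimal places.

z = 1.057

p̂₁ = 379/447 = 0.84787, p̂₂ = 306/373 = 0.82038.
Pooled p̂ = (379+306)/(447+373) = 685/820 = 0.83537.
SE = √(p̂(1−p̂)(1/n₁+1/n₂)) = √(0.83537·0.16463·0.0049181) = √(0.000676385) = 0.02601.
z = (0.84787 − 0.82038)/0.02601 = 0.02749/0.02601 = 1.057.
p-value = P(Z < 1.057) ≈ 0.8548; since p > α = 0.02, fail to reject H₀.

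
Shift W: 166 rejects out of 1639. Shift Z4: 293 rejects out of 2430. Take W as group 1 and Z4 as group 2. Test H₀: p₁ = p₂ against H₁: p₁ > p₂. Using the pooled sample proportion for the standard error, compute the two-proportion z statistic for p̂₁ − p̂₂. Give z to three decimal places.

p̂₁ = 166/1639 = 0.101281, p̂₂ = 293/2430 = 0.120576.
Pooled p̂ = (166+293)/(1639+2430) = 459/4069 = 0.112804.
SE = √(p̂(1−p̂)(1/n₁+1/n₂)) = √(0.112804·0.887196·0.00102165) = √(0.000102246) = 0.010112.
z = (0.101281 − 0.120576)/0.010112 = -0.019295/0.010112 = -1.908.

z = -1.908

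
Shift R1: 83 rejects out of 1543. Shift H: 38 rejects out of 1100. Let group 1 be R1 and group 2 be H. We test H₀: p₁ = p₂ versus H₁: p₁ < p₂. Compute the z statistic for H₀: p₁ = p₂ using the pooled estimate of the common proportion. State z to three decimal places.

z = 2.333

p̂₁ = 83/1543 = 0.053791, p̂₂ = 38/1100 = 0.034545.
Pooled p̂ = (83+38)/(1543+1100) = 121/2643 = 0.045781.
SE = √(p̂(1−p̂)(1/n₁+1/n₂)) = √(0.045781·0.954219·0.00155718) = √(6.8026e-05) = 0.008248.
z = (0.053791 − 0.034545)/0.008248 = 0.019246/0.008248 = 2.333.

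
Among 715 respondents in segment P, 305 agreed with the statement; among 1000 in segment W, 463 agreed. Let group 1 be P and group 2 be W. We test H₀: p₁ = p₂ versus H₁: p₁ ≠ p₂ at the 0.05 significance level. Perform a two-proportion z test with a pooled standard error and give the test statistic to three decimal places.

z = -1.496

p̂₁ = 305/715 = 0.42657, p̂₂ = 463/1000 = 0.46300.
Pooled p̂ = (305+463)/(715+1000) = 768/1715 = 0.44781.
SE = √(0.247277 × 0.0023986) = 0.02435.
z = (0.42657 − 0.46300)/0.02435 = -0.03643/0.02435 = -1.496.
Two-sided p-value ≈ 2·Φ(−1.496) = 0.1347. With α = 0.05, fail to reject H₀.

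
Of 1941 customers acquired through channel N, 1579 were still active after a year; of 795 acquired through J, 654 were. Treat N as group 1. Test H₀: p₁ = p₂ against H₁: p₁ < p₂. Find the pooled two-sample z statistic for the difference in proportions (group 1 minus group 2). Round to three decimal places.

p̂₁ = 1579/1941 = 0.813498, p̂₂ = 654/795 = 0.822642.
Pooled p̂ = (1579+654)/(1941+795) = 2233/2736 = 0.816155.
SE = √(p̂(1−p̂)(1/n₁+1/n₂)) = √(0.816155·0.183845·0.00177306) = √(0.000266041) = 0.016311.
z = (0.813498 − 0.822642)/0.016311 = -0.009144/0.016311 = -0.561.

z = -0.561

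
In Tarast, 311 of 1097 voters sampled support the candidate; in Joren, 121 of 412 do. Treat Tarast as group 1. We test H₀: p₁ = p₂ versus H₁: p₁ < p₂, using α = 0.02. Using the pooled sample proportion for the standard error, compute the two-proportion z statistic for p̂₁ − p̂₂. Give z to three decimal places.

z = -0.390

p̂₁ = 311/1097 ≈ 0.28350, p̂₂ = 121/412 ≈ 0.29369.
Pooled p̂ = (311+121)/(1097+412) = 432/1509 = 0.28628.
SE = √(0.204325 × 0.00333876) = 0.02612.
z = (0.28350 − 0.29369)/0.02612 = -0.01019/0.02612 = -0.390.
p-value = P(Z < -0.390) ≈ 0.3482. With α = 0.02, fail to reject H₀.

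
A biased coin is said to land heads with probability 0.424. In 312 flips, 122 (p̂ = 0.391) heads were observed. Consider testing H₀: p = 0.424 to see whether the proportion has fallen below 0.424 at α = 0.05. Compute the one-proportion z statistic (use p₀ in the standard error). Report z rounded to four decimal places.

p̂ = 122/312 ≈ 0.391026.
Standard error under H₀: √(0.424×0.576/312) = 0.027978.
z = (0.391026 − 0.424)/0.027978 = -0.032974/0.027978 = -1.1786.
p-value = P(Z < -1.179) ≈ 0.1193; since p > α = 0.05, fail to reject H₀.

z = -1.1786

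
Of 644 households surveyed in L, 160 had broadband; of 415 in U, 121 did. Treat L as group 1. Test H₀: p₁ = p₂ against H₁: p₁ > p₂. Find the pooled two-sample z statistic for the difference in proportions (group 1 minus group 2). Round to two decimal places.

p̂₁ = 160/644 ≈ 0.2484, p̂₂ = 121/415 ≈ 0.2916.
Pooled p̂ = (160+121)/(644+415) = 281/1059 = 0.2653.
SE = √(0.194937 × 0.00396243) = 0.0278.
z = (0.2484 − 0.2916)/0.0278 = -0.0432/0.0278 = -1.55.
p-value = P(Z > -1.551) ≈ 0.9396.

z = -1.55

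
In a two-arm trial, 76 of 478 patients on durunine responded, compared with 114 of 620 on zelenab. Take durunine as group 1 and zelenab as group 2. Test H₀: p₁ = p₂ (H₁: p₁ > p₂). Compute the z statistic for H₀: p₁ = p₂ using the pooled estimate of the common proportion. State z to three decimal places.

p̂₁ = 76/478 ≈ 0.15900, p̂₂ = 114/620 ≈ 0.18387.
Pooled p̂ = (76+114)/(478+620) = 190/1098 = 0.17304.
SE = √(0.143098 × 0.00370495) = 0.02303.
z = (0.15900 − 0.18387)/0.02303 = -0.02487/0.02303 = -1.080.
p-value = P(Z > -1.080) ≈ 0.8600.

z = -1.080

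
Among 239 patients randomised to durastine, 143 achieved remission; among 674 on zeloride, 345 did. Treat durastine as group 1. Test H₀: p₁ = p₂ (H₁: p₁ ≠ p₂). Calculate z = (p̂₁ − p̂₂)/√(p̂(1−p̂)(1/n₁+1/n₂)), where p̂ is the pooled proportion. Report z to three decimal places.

z = 2.302

p̂₁ = 143/239 ≈ 0.598326, p̂₂ = 345/674 ≈ 0.511869.
Pooled p̂ = (143+345)/(239+674) = 488/913 = 0.534502.
SE = √(p̂(1−p̂)(1/n₁+1/n₂)) = √(0.534502·0.465498·0.00566778) = √(0.0014102) = 0.037553.
z = (0.598326 − 0.511869)/0.037553 = 0.086457/0.037553 = 2.302.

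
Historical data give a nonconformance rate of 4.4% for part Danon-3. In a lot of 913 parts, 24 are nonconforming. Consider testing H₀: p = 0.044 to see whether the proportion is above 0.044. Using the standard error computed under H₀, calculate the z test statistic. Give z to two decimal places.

z = -2.61

p̂ = 24/913 = 0.02629.
SE = √(p₀(1−p₀)/n) = √(0.042064/913) = 0.00679.
z = (0.02629 − 0.044)/0.00679 = -0.01771/0.00679 = -2.61.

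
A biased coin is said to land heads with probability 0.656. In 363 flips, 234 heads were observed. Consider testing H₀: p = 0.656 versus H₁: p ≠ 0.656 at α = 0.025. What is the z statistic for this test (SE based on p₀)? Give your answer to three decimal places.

z = -0.456

p̂ = 234/363 = 0.64463.
Standard error under H₀: √(0.656×0.344/363) = 0.02493.
z = (0.64463 − 0.656)/0.02493 = -0.01137/0.02493 = -0.456.
Two-sided p-value ≈ 2·Φ(−0.456) = 0.6483, so at α = 0.025 we fail to reject H₀.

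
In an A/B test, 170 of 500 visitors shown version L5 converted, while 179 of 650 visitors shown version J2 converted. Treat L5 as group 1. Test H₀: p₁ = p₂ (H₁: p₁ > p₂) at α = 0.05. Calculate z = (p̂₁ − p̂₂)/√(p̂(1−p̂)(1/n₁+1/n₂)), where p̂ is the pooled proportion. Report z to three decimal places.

z = 2.363

p̂₁ = 170/500 ≈ 0.34000, p̂₂ = 179/650 ≈ 0.27538.
Pooled p̂ = (170+179)/(500+650) = 349/1150 = 0.30348.
SE = √(p̂(1−p̂)(1/n₁+1/n₂)) = √(0.30348·0.69652·0.00353846) = √(0.000747957) = 0.02735.
z = (0.34000 − 0.27538)/0.02735 = 0.06462/0.02735 = 2.363.
p-value = P(Z > 2.363) ≈ 0.0091, so at α = 0.05 we reject H₀.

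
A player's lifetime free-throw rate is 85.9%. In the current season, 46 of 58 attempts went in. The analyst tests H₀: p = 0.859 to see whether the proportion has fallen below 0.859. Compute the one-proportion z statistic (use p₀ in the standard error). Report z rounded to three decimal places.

p̂ = 46/58 = 0.79310.
Standard error under H₀: √(0.859×0.141/58) = 0.04570.
z = (0.79310 − 0.859)/0.04570 = -0.06590/0.04570 = -1.442.

z = -1.442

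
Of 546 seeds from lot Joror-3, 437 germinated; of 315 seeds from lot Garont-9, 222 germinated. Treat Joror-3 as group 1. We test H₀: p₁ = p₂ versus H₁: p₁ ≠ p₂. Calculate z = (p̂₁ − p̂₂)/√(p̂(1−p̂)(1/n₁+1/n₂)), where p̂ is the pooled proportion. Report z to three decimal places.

p̂₁ = 437/546 = 0.80037, p̂₂ = 222/315 = 0.70476.
Pooled p̂ = (437+222)/(546+315) = 659/861 = 0.76539.
SE = √(p̂(1−p̂)(1/n₁+1/n₂)) = √(0.76539·0.23461·0.00500611) = √(0.000898939) = 0.02998.
z = (0.80037 − 0.70476)/0.02998 = 0.09561/0.02998 = 3.189.

z = 3.189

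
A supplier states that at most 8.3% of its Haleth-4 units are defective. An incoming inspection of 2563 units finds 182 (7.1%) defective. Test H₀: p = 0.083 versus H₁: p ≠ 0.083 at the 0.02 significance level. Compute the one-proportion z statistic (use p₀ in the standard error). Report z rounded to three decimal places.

p̂ = 182/2563 = 0.07101.
Under H₀, SE = √(0.083·0.917/2563) = √(2.96961e-05) = 0.00545.
z = (0.07101 − 0.083)/0.00545 = -0.01199/0.00545 = -2.200.
Two-sided p-value ≈ 2·Φ(−2.200) = 0.0278, so at α = 0.02 we fail to reject H₀.

z = -2.200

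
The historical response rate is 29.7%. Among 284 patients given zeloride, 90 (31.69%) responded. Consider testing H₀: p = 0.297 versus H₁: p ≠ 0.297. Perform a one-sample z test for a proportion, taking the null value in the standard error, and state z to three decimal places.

p̂ = 90/284 = 0.31690.
Under H₀, SE = √(0.297·0.703/284) = √(0.00073518) = 0.02711.
z = (0.31690 − 0.297)/0.02711 = 0.01990/0.02711 = 0.734.
p-value = 2·P(Z > 0.734) ≈ 0.4630.

z = 0.734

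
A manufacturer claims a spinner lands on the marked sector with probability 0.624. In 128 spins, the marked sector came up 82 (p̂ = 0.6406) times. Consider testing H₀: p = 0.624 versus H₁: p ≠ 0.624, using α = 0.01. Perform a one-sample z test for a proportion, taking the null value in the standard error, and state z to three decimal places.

p̂ = 82/128 ≈ 0.64062.
Standard error under H₀: √(0.624×0.376/128) = 0.04281.
z = (0.64062 − 0.624)/0.04281 = 0.01662/0.04281 = 0.388.
p-value = 2·P(Z > 0.388) ≈ 0.6978, so at α = 0.01 we fail to reject H₀.

z = 0.388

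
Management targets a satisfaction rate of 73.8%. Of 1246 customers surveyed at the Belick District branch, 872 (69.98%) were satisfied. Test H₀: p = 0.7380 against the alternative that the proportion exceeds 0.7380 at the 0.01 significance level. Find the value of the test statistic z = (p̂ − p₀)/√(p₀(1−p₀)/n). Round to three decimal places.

z = -3.063

p̂ = 872/1246 ≈ 0.69984.
Under H₀, SE = √(0.738·0.262/1246) = √(0.000155181) = 0.01246.
z = (0.69984 − 0.738)/0.01246 = -0.03816/0.01246 = -3.063.
p-value = P(Z > -3.063) ≈ 0.9989; since p > α = 0.01, fail to reject H₀.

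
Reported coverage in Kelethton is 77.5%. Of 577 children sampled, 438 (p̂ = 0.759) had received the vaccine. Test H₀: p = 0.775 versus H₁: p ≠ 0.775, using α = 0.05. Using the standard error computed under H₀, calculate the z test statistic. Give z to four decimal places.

p̂ = 438/577 ≈ 0.759099.
Under H₀, SE = √(0.775·0.225/577) = √(0.00030221) = 0.017384.
z = (0.759099 − 0.775)/0.017384 = -0.015901/0.017384 = -0.9147.
p-value = 2·P(Z > 0.915) ≈ 0.3604; since p > α = 0.05, fail to reject H₀.

z = -0.9147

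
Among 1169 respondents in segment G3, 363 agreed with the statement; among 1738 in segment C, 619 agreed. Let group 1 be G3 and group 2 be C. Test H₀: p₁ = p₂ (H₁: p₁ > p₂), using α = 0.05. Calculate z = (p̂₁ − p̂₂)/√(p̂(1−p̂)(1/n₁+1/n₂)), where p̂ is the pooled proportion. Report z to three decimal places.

z = -2.551

p̂₁ = 363/1169 ≈ 0.31052, p̂₂ = 619/1738 ≈ 0.35616.
Pooled p̂ = (363+619)/(1169+1738) = 982/2907 = 0.33781.
SE = √(p̂(1−p̂)(1/n₁+1/n₂)) = √(0.33781·0.66219·0.00143081) = √(0.000320061) = 0.01789.
z = (0.31052 − 0.35616)/0.01789 = -0.04564/0.01789 = -2.551.
p-value = P(Z > -2.551) ≈ 0.9946; since p > α = 0.05, fail to reject H₀.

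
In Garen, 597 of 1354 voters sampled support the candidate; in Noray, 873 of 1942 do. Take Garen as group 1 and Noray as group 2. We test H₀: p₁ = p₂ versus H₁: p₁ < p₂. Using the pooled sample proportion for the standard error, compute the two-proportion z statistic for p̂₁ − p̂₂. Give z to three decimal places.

z = -0.490

p̂₁ = 597/1354 ≈ 0.44092, p̂₂ = 873/1942 ≈ 0.44954.
Pooled p̂ = (597+873)/(1354+1942) = 1470/3296 = 0.44600.
SE = √(p̂(1−p̂)(1/n₁+1/n₂)) = √(0.44600·0.55400·0.00125349) = √(0.000309716) = 0.01760.
z = (0.44092 − 0.44954)/0.01760 = -0.00862/0.01760 = -0.490.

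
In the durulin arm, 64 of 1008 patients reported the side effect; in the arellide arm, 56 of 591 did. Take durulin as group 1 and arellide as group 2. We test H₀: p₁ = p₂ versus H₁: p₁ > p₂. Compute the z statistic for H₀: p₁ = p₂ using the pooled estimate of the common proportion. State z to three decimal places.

z = -2.290

p̂₁ = 64/1008 = 0.06349, p̂₂ = 56/591 = 0.09475.
Pooled p̂ = (64+56)/(1008+591) = 120/1599 = 0.07505.
SE = √(0.0694149 × 0.00268411) = 0.01365.
z = (0.06349 − 0.09475)/0.01365 = -0.03126/0.01365 = -2.290.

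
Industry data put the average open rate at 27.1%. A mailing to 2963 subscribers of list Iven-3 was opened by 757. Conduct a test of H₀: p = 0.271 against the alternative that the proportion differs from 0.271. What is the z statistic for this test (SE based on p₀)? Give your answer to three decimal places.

p̂ = 757/2963 ≈ 0.25548.
Standard error under H₀: √(0.271×0.729/2963) = 0.00817.
z = (0.25548 − 0.271)/0.00817 = -0.01552/0.00817 = -1.900.
Two-sided p-value ≈ 2·Φ(−1.900) = 0.0574.

z = -1.900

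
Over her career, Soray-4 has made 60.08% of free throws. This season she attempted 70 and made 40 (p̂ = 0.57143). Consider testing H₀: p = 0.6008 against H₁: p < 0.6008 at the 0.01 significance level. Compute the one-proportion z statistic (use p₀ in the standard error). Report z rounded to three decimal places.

z = -0.502

p̂ = 40/70 = 0.57143.
Standard error under H₀: √(0.6008×0.3992/70) = 0.05853.
z = (0.57143 − 0.6008)/0.05853 = -0.02937/0.05853 = -0.502.
p-value = P(Z < -0.502) ≈ 0.3079. With α = 0.01, fail to reject H₀.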